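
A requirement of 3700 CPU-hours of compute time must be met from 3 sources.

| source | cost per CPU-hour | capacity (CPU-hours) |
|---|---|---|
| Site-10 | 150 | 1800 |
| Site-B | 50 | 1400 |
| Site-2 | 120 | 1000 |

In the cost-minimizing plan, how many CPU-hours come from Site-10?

Cheapest first:
Site-B (50): use full 1400 ; 2300 CPU-hours to go.
Site-2 (120): use full 1000 ; 1300 CPU-hours to go.
Site-10 at 150: take 1300 of its 1800 ; requirement met.

1300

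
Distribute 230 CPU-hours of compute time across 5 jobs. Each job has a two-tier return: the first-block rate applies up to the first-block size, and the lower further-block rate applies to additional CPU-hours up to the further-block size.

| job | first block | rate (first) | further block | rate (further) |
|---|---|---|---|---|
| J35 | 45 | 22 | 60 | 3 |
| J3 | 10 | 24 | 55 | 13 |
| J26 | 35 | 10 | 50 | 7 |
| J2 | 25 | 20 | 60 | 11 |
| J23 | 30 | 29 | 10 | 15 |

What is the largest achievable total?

4070

Treat each block as its own option and order by rate: J23/tier1 29 > J3/tier1 24 > J35/tier1 22 > J2/tier1 20 > J23/tier2 15 > J3/tier2 13 > J2/tier2 11 > J26/tier1 10 > J26/tier2 7 > J35/tier2 3.
Fill J23 tier1 block (30 at 29) ; 200 left.
J3 tier1 at 24: fill all 10 ; 190 left.
J35 tier1 at 22: fill all 45 ; 145 left.
Fill J2 tier1 block (25 at 20) ; 120 left.
Fill J23 tier2 block (10 at 15) ; 110 left.
J3 tier2 at 13: fill all 55 ; 55 left.
J2/tier2: +55 of 60 at 11; pool empty.
Total = 29×30 + 24×10 + 22×45 + 20×25 + 15×10 + 13×55 + 11×55 = 4070.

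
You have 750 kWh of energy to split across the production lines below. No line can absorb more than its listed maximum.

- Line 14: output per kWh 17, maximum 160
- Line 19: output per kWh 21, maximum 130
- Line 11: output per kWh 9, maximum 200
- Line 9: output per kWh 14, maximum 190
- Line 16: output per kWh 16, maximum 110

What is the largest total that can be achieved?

Order the production lines by output per kWh: Line 19 21 > Line 14 17 > Line 16 16 > Line 9 14 > Line 11 9.
Give Line 19 130 to hit its cap of 130 ; 620 left.
Line 14: +160 to 160 (cap) ; 460 left.
Line 16 takes 110 to reach its cap of 110 ; 350 left.
Give Line 9 190 to hit its cap of 190 ; 160 left.
Line 11 has room for 200 but only 160 remain, so it gets 160.
Total = 17×160 + 21×130 + 9×160 + 14×190 + 16×110 = 11310.

11310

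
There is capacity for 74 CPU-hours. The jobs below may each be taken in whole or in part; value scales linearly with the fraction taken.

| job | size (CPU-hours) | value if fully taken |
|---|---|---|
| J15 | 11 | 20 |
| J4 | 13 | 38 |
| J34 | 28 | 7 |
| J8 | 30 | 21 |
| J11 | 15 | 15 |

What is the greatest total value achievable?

95.25

Rank by value-to-size ratio: J4 38/13≈2.92, J15 20/11≈1.82, J11 15/15≈1, J8 21/30≈0.7, J34 7/28≈0.25.
All 13 CPU-hours of J4 fit (value 38) → 61 remain.
J15: take in full, 11 CPU-hours for value 20 → 50 left.
Take all of J11 (15 CPU-hours, value 15) → 35 CPU-hours left.
Take all of J8 (30 CPU-hours, value 21) → 5 CPU-hours left.
Only 5 CPU-hours remain; take 5/28 of J34 for value 7×5/28 = 1.25.
Total value = 95.25.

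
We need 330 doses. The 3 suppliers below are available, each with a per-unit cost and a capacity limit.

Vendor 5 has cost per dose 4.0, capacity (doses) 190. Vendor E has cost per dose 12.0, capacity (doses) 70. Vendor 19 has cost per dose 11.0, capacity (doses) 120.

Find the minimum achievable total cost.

Use suppliers in increasing cost order.
Take 190 from Vendor 5 at 4.0 — need 140 more.
Take 120 from Vendor 19 at 11.0 — need 20 more.
Vendor E at 12.0: take 20 of its 70 — requirement met.
Cost = 190×4.0 + 120×11.0 + 20×12.0 = 2320.

2320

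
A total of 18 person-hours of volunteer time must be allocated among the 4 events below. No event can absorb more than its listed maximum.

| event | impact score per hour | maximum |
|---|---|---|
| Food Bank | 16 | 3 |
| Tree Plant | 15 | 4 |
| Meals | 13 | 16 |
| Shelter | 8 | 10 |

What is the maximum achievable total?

251

Order the events by impact score per hour: Food Bank 16 > Tree Plant 15 > Meals 13 > Shelter 8.
Food Bank: +3 to 3 (cap) ; 15 left.
Tree Plant: +4 to 4 (cap) ; 11 left.
Meals has room for 16 but only 11 remain, so it gets 11.
Total = 16×3 + 15×4 + 13×11 = 251.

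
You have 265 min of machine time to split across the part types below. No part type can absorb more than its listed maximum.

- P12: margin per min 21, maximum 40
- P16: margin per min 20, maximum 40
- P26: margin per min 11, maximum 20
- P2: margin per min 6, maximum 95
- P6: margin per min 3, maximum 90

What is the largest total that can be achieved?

2640

Highest margin per min first: P12 21 > P16 20 > P26 11 > P2 6 > P6 3.
P12: +40 to 40 (cap) — 225 left.
P16: +40 to 40 (cap) — 185 left.
P26: +20 to 20 (cap) — 165 left.
P2 takes 95 to reach its cap of 95 — 70 left.
P6 has room for 90 but only 70 remain, so it gets 70.
Total = 21×40 + 20×40 + 11×20 + 6×95 + 3×70 = 2640.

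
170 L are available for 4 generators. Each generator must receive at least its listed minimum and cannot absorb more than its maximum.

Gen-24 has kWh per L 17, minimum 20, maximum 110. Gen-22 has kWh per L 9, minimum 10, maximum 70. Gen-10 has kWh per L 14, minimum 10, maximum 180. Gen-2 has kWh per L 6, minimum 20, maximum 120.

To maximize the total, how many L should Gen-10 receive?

Meeting every minimum uses 20+10+10+20 = 60 L, leaving 110.
Rank by kWh per L: Gen-24 17 > Gen-10 14 > Gen-22 9 > Gen-2 6.
Gen-24: +90 to 110 (cap) ; 20 left.
Gen-10 has room for 170 more but only 20 remain, so it gets 30.

30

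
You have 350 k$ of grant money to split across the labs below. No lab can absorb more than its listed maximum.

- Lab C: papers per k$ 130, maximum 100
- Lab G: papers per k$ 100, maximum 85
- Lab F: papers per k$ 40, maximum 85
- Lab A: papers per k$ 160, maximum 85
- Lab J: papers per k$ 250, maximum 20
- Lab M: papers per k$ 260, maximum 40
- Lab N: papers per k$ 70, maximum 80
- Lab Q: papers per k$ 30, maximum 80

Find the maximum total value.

Highest papers per k$ first: Lab M 260 > Lab J 250 > Lab A 160 > Lab C 130 > Lab G 100 > Lab N 70 > Lab F 40 > Lab Q 30.
Lab M: +40 to 40 (cap) — 310 left.
Lab J takes 20 to reach its cap of 20 — 290 left.
Lab A: +85 to 85 (cap) — 205 left.
Lab C: +100 to 100 (cap) — 105 left.
Lab G takes 85 to reach its cap of 85 — 20 left.
Only 20 left; Lab N takes them to reach 20.
Total = 130×100 + 100×85 + 160×85 + 250×20 + 260×40 + 70×20 = 51900.

51900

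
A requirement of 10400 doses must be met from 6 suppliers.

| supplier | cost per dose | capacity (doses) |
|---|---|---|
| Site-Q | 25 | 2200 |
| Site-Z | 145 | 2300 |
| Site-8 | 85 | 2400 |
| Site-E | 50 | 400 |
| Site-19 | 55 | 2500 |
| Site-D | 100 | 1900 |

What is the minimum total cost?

751500

Use suppliers in increasing cost order.
Site-Q (25): use full 2200 → 8200 doses to go.
Site-E (50): use full 400 → 7800 doses to go.
Site-19 (55): use full 2500 → 5300 doses to go.
Site-8 at 85: take all 2400 doses → 2900 still needed.
Site-D (100): use full 1900 → 1000 doses to go.
Site-Z (145): take the remaining 1000 → done.
Cost = 2200×25 + 400×50 + 2500×55 + 2400×85 + 1900×100 + 1000×145 = 751500.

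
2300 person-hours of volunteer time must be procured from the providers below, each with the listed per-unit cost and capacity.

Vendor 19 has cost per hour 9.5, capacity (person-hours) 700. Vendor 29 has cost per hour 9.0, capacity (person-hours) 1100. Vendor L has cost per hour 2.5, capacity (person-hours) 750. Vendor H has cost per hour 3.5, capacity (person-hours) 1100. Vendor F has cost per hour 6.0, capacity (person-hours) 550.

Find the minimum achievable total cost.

8425

Use providers in increasing cost order.
Take 750 from Vendor L at 2.5 ; need 1550 more.
Vendor H at 3.5: take all 1100 person-hours ; 450 still needed.
Vendor F at 6.0: take 450 of its 550 ; requirement met.
Vendor 29, Vendor 19: unused.
Cost = 750×2.5 + 1100×3.5 + 450×6.0 = 8425.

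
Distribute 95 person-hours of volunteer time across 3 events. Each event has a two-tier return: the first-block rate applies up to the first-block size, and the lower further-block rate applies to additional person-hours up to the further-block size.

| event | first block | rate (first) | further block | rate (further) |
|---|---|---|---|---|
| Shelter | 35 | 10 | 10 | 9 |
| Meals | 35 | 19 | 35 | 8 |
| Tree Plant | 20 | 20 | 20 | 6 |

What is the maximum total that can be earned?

Order all 6 blocks by rate: Tree Plant/tier1 20 > Meals/tier1 19 > Shelter/tier1 10 > Shelter/tier2 9 > Meals/tier2 8 > Tree Plant/tier2 6.
Tree Plant/tier1 (20): +20 — 75 left.
Meals/tier1 (19): +35 — 40 left.
Shelter tier1 at 10: fill all 35 — 5 left.
5 remain; put them into Shelter tier2 at 9.
Total = 20×20 + 19×35 + 10×35 + 9×5 = 1460.

1460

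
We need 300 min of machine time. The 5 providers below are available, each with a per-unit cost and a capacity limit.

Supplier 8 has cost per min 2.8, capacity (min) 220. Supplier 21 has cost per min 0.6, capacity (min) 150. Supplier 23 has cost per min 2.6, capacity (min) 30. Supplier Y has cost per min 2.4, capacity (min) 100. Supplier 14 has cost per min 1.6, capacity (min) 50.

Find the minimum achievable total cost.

410

Fill from the cheapest provider first.
Supplier 21 (0.6): use full 150 → 150 min to go.
Take 50 from Supplier 14 at 1.6 → need 100 more.
Supplier Y (2.4): use full 100 → 0 min to go.
Supplier 23, Supplier 8: unused.
Cost = 150×0.6 + 50×1.6 + 100×2.4 = 410.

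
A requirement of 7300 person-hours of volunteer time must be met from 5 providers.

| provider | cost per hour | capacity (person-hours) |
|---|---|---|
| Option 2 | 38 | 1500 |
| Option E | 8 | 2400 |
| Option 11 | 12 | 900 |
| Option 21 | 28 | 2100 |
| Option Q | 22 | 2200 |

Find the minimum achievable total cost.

128800

Use providers in increasing cost order.
Option E at 8: take all 2400 person-hours ; 4900 still needed.
Take 900 from Option 11 at 12 ; need 4000 more.
Option Q at 22: take all 2200 person-hours ; 1800 still needed.
Take 1800 from Option 21 at 28 to finish.
Option 2: unused.
Cost = 2400×8 + 900×12 + 2200×22 + 1800×28 = 128800.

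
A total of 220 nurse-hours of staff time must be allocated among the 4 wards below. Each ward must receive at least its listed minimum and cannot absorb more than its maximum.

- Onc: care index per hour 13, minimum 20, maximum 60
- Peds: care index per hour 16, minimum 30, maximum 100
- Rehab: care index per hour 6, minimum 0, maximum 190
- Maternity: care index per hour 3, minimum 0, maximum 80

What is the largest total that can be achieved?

Meeting every minimum uses 20+30+0+0 = 50 nurse-hours, leaving 170.
Order the wards by care index per hour: Peds 16 > Onc 13 > Rehab 6 > Maternity 3.
Peds takes 70 more to reach its cap of 100 → 100 left.
Give Onc 40 more to hit its cap of 60 → 60 left.
Rehab has room for 190 more but only 60 remain, so it gets 60.
Total = 13×60 + 16×100 + 6×60 = 2740.

2740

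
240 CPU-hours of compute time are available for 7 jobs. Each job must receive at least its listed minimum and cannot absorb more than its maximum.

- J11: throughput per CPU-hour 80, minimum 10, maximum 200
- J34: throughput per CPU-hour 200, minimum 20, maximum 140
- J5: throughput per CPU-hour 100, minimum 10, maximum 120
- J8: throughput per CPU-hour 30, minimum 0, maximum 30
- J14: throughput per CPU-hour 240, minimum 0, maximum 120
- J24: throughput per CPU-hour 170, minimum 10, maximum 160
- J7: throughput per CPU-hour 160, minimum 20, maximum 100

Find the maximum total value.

Meeting every minimum uses 10+20+10+0+0+10+20 = 70 CPU-hours, leaving 170.
Order the jobs by throughput per CPU-hour: J14 240 > J34 200 > J24 170 > J7 160 > J5 100 > J11 80 > J8 30.
J14 takes 120 more to reach its cap of 120 — 50 left.
J34: +50 (room for 120) → 70. Pool exhausted.
Total = 80×10 + 200×70 + 100×10 + 240×120 + 170×10 + 160×20 = 49500.

49500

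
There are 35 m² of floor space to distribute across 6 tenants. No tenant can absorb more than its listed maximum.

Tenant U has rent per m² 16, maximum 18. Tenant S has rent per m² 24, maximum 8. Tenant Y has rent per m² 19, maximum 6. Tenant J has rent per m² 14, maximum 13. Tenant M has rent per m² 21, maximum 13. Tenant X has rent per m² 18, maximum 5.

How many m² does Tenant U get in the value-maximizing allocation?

Highest rent per m² first: Tenant S 24 > Tenant M 21 > Tenant Y 19 > Tenant X 18 > Tenant U 16 > Tenant J 14.
Tenant S: +8 to 8 (cap) ; 27 left.
Tenant M takes 13 to reach its cap of 13 ; 14 left.
Tenant Y: +6 to 6 (cap) ; 8 left.
Give Tenant X 5 to hit its cap of 5 ; 3 left.
Tenant U: +3 (room for 18) → 3. Pool exhausted.

3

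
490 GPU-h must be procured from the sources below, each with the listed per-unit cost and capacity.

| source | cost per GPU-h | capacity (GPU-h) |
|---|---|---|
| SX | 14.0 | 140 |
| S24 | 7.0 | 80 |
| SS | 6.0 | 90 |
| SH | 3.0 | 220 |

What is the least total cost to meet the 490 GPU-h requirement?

Use sources in increasing cost order.
SH at 3.0: take all 220 GPU-h — 270 still needed.
SS at 6.0: take all 90 GPU-h — 180 still needed.
Take 80 from S24 at 7.0 — need 100 more.
Take 100 from SX at 14.0 to finish.
Cost = 220×3.0 + 90×6.0 + 80×7.0 + 100×14.0 = 3160.

3160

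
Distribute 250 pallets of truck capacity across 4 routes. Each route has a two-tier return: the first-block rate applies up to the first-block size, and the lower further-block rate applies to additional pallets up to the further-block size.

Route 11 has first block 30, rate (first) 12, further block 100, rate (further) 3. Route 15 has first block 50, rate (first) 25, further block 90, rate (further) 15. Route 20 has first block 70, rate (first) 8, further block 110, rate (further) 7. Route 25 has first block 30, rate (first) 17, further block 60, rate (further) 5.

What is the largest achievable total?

3870

Rank every tier by rate: Route 15/T1 25 > Route 25/T1 17 > Route 15/T2 15 > Route 11/T1 12 > Route 20/T1 8 > Route 20/T2 7 > Route 25/T2 5 > Route 11/T2 3.
Fill Route 15 T1 block (50 at 25) ; 200 left.
Route 25 T1 at 17: fill all 30 ; 170 left.
Fill Route 15 T2 block (90 at 15) ; 80 left.
Route 11 T1 at 12: fill all 30 ; 50 left.
Route 20/T1: +50 of 70 at 8; pool empty.
Total = 25×50 + 17×30 + 15×90 + 12×30 + 8×50 = 3870.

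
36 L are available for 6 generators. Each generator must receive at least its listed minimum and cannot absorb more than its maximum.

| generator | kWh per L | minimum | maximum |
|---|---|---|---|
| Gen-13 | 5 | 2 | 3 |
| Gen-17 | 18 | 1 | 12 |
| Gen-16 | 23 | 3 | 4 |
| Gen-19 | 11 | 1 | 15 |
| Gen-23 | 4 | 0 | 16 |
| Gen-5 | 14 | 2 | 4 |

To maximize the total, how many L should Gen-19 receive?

Meeting every minimum uses 2+1+3+1+0+2 = 9 L, leaving 27.
Order the generators by kWh per L: Gen-16 23 > Gen-17 18 > Gen-5 14 > Gen-19 11 > Gen-13 5 > Gen-23 4.
Give Gen-16 1 more to hit its cap of 4 ; 26 left.
Gen-17: +11 to 12 (cap) ; 15 left.
Gen-5 takes 2 more to reach its cap of 4 ; 13 left.
Gen-19 has room for 14 more but only 13 remain, so it gets 14.

14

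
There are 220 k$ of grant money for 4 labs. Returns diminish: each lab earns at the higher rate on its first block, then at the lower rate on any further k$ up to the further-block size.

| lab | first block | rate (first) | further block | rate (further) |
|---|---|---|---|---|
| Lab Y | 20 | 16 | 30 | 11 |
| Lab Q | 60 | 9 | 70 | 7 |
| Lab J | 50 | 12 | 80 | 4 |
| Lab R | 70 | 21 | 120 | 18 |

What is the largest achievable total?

Rank every tier by rate: Lab R/T1 21 > Lab R/T2 18 > Lab Y/T1 16 > Lab J/T1 12 > Lab Y/T2 11 > Lab Q/T1 9 > Lab Q/T2 7 > Lab J/T2 4.
Lab R/T1 (21): +70 → 150 left.
Lab R T2 at 18: fill all 120 → 30 left.
Lab Y/T1 (16): +20 → 10 left.
10 remain; put them into Lab J T1 at 12.
Total = 21×70 + 18×120 + 16×20 + 12×10 = 4070.

4070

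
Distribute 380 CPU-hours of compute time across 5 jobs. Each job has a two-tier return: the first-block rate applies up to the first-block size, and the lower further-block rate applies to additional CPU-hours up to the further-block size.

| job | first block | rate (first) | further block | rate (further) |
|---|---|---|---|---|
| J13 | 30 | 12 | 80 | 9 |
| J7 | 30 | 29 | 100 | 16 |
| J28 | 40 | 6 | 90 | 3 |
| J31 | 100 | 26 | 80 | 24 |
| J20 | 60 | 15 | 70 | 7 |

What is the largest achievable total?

8010

Treat each block as its own option and order by rate: J7/tier1 29 > J31/tier1 26 > J31/tier2 24 > J7/tier2 16 > J20/tier1 15 > J13/tier1 12 > J13/tier2 9 > J20/tier2 7 > J28/tier1 6 > J28/tier2 3.
Fill J7 tier1 block (30 at 29) → 350 left.
J31/tier1 (26): +100 → 250 left.
J31/tier2 (24): +80 → 170 left.
J7 tier2 at 16: fill all 100 → 70 left.
J20/tier1 (15): +60 → 10 left.
J13/tier1: +10 of 30 at 12; pool empty.
Total = 29×30 + 26×100 + 24×80 + 16×100 + 15×60 + 12×10 = 8010.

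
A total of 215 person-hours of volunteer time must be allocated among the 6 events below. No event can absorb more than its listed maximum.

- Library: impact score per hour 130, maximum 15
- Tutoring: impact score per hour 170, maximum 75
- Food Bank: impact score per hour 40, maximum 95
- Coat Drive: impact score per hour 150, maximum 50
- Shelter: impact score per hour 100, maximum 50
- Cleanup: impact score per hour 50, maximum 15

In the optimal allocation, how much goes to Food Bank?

10

Order the events by impact score per hour: Tutoring 170 > Coat Drive 150 > Library 130 > Shelter 100 > Cleanup 50 > Food Bank 40.
Tutoring takes 75 to reach its cap of 75 ; 140 left.
Coat Drive: +50 to 50 (cap) ; 90 left.
Library takes 15 to reach its cap of 15 ; 75 left.
Shelter: +50 to 50 (cap) ; 25 left.
Give Cleanup 15 to hit its cap of 15 ; 10 left.
Food Bank has room for 95 but only 10 remain, so it gets 10.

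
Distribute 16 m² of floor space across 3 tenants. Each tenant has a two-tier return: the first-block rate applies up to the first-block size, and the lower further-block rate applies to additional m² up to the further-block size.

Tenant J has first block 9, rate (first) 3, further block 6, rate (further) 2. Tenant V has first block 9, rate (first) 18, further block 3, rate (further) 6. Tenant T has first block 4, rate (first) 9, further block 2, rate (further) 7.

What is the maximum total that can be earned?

218

Rank every tier by rate: Tenant V/T1 18 > Tenant T/T1 9 > Tenant T/T2 7 > Tenant V/T2 6 > Tenant J/T1 3 > Tenant J/T2 2.
Tenant V T1 at 18: fill all 9 ; 7 left.
Tenant T T1 at 9: fill all 4 ; 3 left.
Tenant T/T2 (7): +2 ; 1 left.
Tenant V/T2: +1 of 3 at 6; pool empty.
Total = 18×9 + 9×4 + 7×2 + 6×1 = 218.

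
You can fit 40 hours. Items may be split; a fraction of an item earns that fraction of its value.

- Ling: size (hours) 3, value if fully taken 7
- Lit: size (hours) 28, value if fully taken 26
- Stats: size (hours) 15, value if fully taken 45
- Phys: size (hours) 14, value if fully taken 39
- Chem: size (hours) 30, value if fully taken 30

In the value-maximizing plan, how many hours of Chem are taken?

8

Best value per unit of size first: Stats 45/15≈3, Phys 39/14≈2.79, Ling 7/3≈2.33, Chem 30/30≈1, Lit 26/28≈0.929.
All 15 hours of Stats fit (value 45) → 25 remain.
All 14 hours of Phys fit (value 39) → 11 remain.
Ling: take in full, 3 hours for value 7 → 8 left.
Fill the last 8 hours with part of Chem: 8/30 of it earns 8.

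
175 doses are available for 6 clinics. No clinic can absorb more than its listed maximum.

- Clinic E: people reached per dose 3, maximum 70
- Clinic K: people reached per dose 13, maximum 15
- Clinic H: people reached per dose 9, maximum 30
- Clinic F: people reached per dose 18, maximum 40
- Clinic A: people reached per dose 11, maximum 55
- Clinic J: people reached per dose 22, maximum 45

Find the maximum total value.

2690

Order the clinics by people reached per dose: Clinic J 22 > Clinic F 18 > Clinic K 13 > Clinic A 11 > Clinic H 9 > Clinic E 3.
Clinic J: +45 to 45 (cap) — 130 left.
Clinic F takes 40 to reach its cap of 40 — 90 left.
Clinic K takes 15 to reach its cap of 15 — 75 left.
Clinic A: +55 to 55 (cap) — 20 left.
Clinic H: +20 (room for 30) → 20. Pool exhausted.
Total = 13×15 + 9×20 + 18×40 + 11×55 + 22×45 = 2690.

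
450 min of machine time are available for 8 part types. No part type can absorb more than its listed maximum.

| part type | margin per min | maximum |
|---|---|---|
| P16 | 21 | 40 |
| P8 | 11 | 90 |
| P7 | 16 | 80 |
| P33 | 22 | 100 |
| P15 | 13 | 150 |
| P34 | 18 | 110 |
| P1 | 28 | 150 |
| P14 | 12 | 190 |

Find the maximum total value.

Rank by margin per min: P1 28 > P33 22 > P16 21 > P34 18 > P7 16 > P15 13 > P14 12 > P8 11.
P1: +150 to 150 (cap) — 300 left.
Give P33 100 to hit its cap of 100 — 200 left.
Give P16 40 to hit its cap of 40 — 160 left.
P34: +110 to 110 (cap) — 50 left.
Only 50 left; P7 takes them to reach 50.
Total = 21×40 + 16×50 + 22×100 + 18×110 + 28×150 = 10020.

10020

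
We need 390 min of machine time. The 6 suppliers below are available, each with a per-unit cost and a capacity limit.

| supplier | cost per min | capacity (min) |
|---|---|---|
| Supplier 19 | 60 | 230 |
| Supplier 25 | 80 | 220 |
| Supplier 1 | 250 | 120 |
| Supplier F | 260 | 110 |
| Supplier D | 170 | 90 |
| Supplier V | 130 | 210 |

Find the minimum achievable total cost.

26600

Use suppliers in increasing cost order.
Take 230 from Supplier 19 at 60 → need 160 more.
Supplier 25 (80): take the remaining 160 → done.
Supplier V, Supplier D, Supplier 1, Supplier F: unused.
Cost = 230×60 + 160×80 = 26600.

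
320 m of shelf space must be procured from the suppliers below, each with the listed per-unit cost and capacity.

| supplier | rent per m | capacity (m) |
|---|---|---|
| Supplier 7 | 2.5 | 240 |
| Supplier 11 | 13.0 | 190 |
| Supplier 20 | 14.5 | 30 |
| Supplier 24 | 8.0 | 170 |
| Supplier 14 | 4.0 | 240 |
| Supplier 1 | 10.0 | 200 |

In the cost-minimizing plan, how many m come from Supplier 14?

80

Cheapest first:
Supplier 7 at 2.5: take all 240 m — 80 still needed.
Take 80 from Supplier 14 at 4.0 to finish.
Supplier 24, Supplier 1, Supplier 11, Supplier 20: unused.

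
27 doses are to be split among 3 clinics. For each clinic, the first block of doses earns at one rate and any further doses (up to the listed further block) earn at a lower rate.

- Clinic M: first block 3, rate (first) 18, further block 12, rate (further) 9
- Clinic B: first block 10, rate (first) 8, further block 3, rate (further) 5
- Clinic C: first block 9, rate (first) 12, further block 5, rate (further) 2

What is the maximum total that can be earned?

294

Order all 6 blocks by rate: Clinic M/T1 18 > Clinic C/T1 12 > Clinic M/T2 9 > Clinic B/T1 8 > Clinic B/T2 5 > Clinic C/T2 2.
Clinic M/T1 (18): +3 ; 24 left.
Fill Clinic C T1 block (9 at 12) ; 15 left.
Clinic M T2 at 9: fill all 12 ; 3 left.
Clinic B/T1: +3 of 10 at 8; pool empty.
Total = 18×3 + 12×9 + 9×12 + 8×3 = 294.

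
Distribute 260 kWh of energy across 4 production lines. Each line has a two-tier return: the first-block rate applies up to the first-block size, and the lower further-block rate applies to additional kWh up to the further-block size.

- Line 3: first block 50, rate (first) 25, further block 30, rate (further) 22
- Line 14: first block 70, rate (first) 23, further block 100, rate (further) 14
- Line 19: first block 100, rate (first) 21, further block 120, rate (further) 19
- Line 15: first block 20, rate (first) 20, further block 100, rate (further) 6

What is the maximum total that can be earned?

5820

Treat each block as its own option and order by rate: Line 3/T1 25 > Line 14/T1 23 > Line 3/T2 22 > Line 19/T1 21 > Line 15/T1 20 > Line 19/T2 19 > Line 14/T2 14 > Line 15/T2 6.
Line 3 T1 at 25: fill all 50 — 210 left.
Line 14 T1 at 23: fill all 70 — 140 left.
Line 3/T2 (22): +30 — 110 left.
Line 19 T1 at 21: fill all 100 — 10 left.
10 remain; put them into Line 15 T1 at 20.
Total = 25×50 + 23×70 + 22×30 + 21×100 + 20×10 = 5820.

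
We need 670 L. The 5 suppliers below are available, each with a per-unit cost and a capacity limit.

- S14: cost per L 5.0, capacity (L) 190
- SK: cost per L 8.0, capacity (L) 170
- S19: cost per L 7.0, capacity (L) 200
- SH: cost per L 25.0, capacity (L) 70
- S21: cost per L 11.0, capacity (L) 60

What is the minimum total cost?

5620

Cheapest first:
S14 at 5.0: take all 190 L → 480 still needed.
Take 200 from S19 at 7.0 → need 280 more.
Take 170 from SK at 8.0 → need 110 more.
S21 (11.0): use full 60 → 50 L to go.
Take 50 from SH at 25.0 to finish.
Cost = 190×5.0 + 200×7.0 + 170×8.0 + 60×11.0 + 50×25.0 = 5620.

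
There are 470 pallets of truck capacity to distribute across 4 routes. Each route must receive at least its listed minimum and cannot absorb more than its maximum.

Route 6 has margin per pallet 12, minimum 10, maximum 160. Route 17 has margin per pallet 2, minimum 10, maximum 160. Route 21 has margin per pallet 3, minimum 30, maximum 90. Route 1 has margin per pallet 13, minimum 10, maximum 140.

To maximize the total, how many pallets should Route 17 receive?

Meeting every minimum uses 10+10+30+10 = 60 pallets, leaving 410.
Highest margin per pallet first: Route 1 13 > Route 6 12 > Route 21 3 > Route 17 2.
Give Route 1 130 more to hit its cap of 140 — 280 left.
Give Route 6 150 more to hit its cap of 160 — 130 left.
Route 21 takes 60 more to reach its cap of 90 — 70 left.
Route 17 has room for 150 more but only 70 remain, so it gets 80.

80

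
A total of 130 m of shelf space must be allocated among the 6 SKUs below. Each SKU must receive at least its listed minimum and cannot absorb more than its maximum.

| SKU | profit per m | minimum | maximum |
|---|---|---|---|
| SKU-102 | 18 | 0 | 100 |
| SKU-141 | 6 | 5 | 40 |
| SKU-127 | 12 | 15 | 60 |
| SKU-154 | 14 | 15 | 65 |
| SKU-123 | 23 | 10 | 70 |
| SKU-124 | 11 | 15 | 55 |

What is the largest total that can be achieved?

2375

Meeting every minimum uses 0+5+15+15+10+15 = 60 m, leaving 70.
Order the SKUs by profit per m: SKU-123 23 > SKU-102 18 > SKU-154 14 > SKU-127 12 > SKU-124 11 > SKU-141 6.
SKU-123 takes 60 more to reach its cap of 70 ; 10 left.
SKU-102 has room for 100 more but only 10 remain, so it gets 10.
Total = 18×10 + 6×5 + 12×15 + 14×15 + 23×70 + 11×15 = 2375.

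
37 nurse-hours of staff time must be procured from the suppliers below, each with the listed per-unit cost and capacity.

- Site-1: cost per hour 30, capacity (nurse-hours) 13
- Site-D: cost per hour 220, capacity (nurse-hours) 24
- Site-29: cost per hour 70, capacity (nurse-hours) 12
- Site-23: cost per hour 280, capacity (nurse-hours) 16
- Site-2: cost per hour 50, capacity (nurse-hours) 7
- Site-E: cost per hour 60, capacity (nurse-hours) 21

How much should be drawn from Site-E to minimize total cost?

17

Use suppliers in increasing cost order.
Take 13 from Site-1 at 30 → need 24 more.
Site-2 (50): use full 7 → 17 nurse-hours to go.
Site-E (60): take the remaining 17 → done.
Site-29, Site-D, Site-23: unused.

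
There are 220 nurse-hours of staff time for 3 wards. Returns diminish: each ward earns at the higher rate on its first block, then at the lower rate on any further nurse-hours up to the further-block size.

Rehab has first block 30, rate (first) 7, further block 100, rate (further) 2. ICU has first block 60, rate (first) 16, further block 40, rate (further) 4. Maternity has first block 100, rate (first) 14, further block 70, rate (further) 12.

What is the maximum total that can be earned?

3080

Rank every tier by rate: ICU/first 16 > Maternity/first 14 > Maternity/second 12 > Rehab/first 7 > ICU/second 4 > Rehab/second 2.
ICU/first (16): +60 — 160 left.
Maternity/first (14): +100 — 60 left.
Maternity/second: +60 of 70 at 12; pool empty.
Total = 16×60 + 14×100 + 12×60 = 3080.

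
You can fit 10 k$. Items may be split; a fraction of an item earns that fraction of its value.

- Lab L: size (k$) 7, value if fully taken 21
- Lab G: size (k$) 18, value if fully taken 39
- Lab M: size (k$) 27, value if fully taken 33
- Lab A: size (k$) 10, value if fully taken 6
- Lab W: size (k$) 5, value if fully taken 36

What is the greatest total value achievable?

51

Sort by value density: Lab W 36/5≈7.2, Lab L 21/7≈3, Lab G 39/18≈2.17, Lab M 33/27≈1.22, Lab A 6/10≈0.6.
Lab W: take in full, 5 k$ for value 36 ; 5 left.
5 k$ left: a 5/7 share of Lab L gives 21×5/7 = 15.
Total value = 51.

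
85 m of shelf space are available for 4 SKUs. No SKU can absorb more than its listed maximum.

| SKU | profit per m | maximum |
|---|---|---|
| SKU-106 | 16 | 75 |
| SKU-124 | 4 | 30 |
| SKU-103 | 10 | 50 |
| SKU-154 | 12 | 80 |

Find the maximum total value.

1320

Rank by profit per m: SKU-106 16 > SKU-154 12 > SKU-103 10 > SKU-124 4.
Give SKU-106 75 to hit its cap of 75 ; 10 left.
Only 10 left; SKU-154 takes them to reach 10.
Total = 16×75 + 12×10 = 1320.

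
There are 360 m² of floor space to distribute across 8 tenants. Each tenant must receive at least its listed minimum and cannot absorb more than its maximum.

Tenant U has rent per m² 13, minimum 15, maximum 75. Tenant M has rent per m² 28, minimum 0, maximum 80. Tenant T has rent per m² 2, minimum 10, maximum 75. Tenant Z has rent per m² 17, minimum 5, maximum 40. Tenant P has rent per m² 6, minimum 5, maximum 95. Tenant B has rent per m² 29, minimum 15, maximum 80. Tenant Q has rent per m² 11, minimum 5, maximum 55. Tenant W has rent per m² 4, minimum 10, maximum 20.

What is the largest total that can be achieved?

6940

Meeting every minimum uses 15+0+10+5+5+15+5+10 = 65 m², leaving 295.
Highest rent per m² first: Tenant B 29 > Tenant M 28 > Tenant Z 17 > Tenant U 13 > Tenant Q 11 > Tenant P 6 > Tenant W 4 > Tenant T 2.
Give Tenant B 65 more to hit its cap of 80 — 230 left.
Give Tenant M 80 more to hit its cap of 80 — 150 left.
Give Tenant Z 35 more to hit its cap of 40 — 115 left.
Tenant U takes 60 more to reach its cap of 75 — 55 left.
Tenant Q takes 50 more to reach its cap of 55 — 5 left.
Only 5 left; Tenant P takes them to reach 10.
Total = 13×75 + 28×80 + 2×10 + 17×40 + 6×10 + 29×80 + 11×55 + 4×10 = 6940.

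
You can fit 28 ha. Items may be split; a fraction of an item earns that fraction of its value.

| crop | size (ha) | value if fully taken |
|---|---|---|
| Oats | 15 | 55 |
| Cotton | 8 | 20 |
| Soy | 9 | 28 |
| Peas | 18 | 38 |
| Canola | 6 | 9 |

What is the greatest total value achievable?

Sort by value density: Oats 55/15≈3.67, Soy 28/9≈3.11, Cotton 20/8≈2.5, Peas 38/18≈2.11, Canola 9/6≈1.5.
All 15 ha of Oats fit (value 55) → 13 remain.
All 9 ha of Soy fit (value 28) → 4 remain.
Fill the last 4 ha with part of Cotton: 4/8 of it earns 10.
Total value = 93.

93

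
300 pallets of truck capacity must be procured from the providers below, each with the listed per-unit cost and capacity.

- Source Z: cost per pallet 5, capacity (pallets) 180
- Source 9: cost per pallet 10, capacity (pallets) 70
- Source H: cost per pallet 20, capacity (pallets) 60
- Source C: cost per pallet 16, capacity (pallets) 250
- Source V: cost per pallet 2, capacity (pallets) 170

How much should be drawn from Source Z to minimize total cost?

130

Fill from the cheapest provider first.
Take 170 from Source V at 2 — need 130 more.
Take 130 from Source Z at 5 to finish.
Source 9, Source C, Source H: unused.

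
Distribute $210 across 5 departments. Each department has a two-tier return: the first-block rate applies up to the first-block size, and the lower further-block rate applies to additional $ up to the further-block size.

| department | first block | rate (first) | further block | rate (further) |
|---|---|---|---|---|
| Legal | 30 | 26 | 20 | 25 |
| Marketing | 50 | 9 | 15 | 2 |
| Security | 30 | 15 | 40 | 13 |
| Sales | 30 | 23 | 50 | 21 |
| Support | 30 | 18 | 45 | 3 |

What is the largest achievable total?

4270

Rank every tier by rate: Legal/tier1 26 > Legal/tier2 25 > Sales/tier1 23 > Sales/tier2 21 > Support/tier1 18 > Security/tier1 15 > Security/tier2 13 > Marketing/tier1 9 > Support/tier2 3 > Marketing/tier2 2.
Fill Legal tier1 block (30 at 26) ; 180 left.
Legal tier2 at 25: fill all 20 ; 160 left.
Sales tier1 at 23: fill all 30 ; 130 left.
Fill Sales tier2 block (50 at 21) ; 80 left.
Fill Support tier1 block (30 at 18) ; 50 left.
Fill Security tier1 block (30 at 15) ; 20 left.
Security/tier2: +20 of 40 at 13; pool empty.
Total = 26×30 + 25×20 + 23×30 + 21×50 + 18×30 + 15×30 + 13×20 = 4270.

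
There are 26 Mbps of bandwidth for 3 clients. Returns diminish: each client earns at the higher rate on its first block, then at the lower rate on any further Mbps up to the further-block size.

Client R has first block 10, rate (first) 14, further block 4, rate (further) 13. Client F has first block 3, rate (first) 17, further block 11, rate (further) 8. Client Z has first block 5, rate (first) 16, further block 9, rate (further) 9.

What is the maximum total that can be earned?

359

Rank every tier by rate: Client F/first 17 > Client Z/first 16 > Client R/first 14 > Client R/second 13 > Client Z/second 9 > Client F/second 8.
Client F/first (17): +3 → 23 left.
Fill Client Z first block (5 at 16) → 18 left.
Client R/first (14): +10 → 8 left.
Client R second at 13: fill all 4 → 4 left.
Client Z/second: +4 of 9 at 9; pool empty.
Total = 17×3 + 16×5 + 14×10 + 13×4 + 9×4 = 359.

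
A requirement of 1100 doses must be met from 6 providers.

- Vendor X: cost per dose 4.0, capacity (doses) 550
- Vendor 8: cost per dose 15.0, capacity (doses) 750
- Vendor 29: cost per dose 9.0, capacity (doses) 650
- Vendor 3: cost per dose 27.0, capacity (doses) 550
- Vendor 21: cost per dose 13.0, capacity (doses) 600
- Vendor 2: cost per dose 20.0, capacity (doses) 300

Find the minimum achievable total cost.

7150

Fill from the cheapest provider first.
Take 550 from Vendor X at 4.0 → need 550 more.
Vendor 29 at 9.0: take 550 of its 650 → requirement met.
Vendor 21, Vendor 8, Vendor 2, Vendor 3: unused.
Cost = 550×4.0 + 550×9.0 = 7150.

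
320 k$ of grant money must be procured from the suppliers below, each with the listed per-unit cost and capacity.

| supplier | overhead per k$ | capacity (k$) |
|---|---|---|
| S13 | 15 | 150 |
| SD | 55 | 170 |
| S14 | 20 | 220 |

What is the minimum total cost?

Use suppliers in increasing cost order.
S13 (15): use full 150 ; 170 k$ to go.
Take 170 from S14 at 20 to finish.
SD: unused.
Cost = 150×15 + 170×20 = 5650.

5650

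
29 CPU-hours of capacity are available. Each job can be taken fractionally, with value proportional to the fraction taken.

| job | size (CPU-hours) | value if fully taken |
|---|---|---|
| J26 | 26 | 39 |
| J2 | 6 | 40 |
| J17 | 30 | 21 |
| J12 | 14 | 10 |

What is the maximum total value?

74.5

Rank by value-to-size ratio: J2 40/6≈6.67, J26 39/26≈1.5, J12 10/14≈0.714, J17 21/30≈0.7.
J2: take in full, 6 CPU-hours for value 40 ; 23 left.
Only 23 CPU-hours remain; take 23/26 of J26 for value 39×23/26 = 34.5.
Total value = 74.5.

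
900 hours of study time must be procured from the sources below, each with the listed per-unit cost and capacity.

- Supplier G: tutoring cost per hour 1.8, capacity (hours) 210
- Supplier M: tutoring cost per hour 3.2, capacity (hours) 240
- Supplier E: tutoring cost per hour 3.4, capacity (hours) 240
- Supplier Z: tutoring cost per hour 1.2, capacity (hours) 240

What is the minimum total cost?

Fill from the cheapest source first.
Supplier Z (1.2): use full 240 ; 660 hours to go.
Supplier G (1.8): use full 210 ; 450 hours to go.
Supplier M at 3.2: take all 240 hours ; 210 still needed.
Take 210 from Supplier E at 3.4 to finish.
Cost = 240×1.2 + 210×1.8 + 240×3.2 + 210×3.4 = 2148.

2148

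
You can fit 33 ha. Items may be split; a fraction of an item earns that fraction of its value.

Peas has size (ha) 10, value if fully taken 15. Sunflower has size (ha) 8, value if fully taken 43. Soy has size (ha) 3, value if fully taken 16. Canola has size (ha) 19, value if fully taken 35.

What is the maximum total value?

Rank by value-to-size ratio: Sunflower 43/8≈5.38, Soy 16/3≈5.33, Canola 35/19≈1.84, Peas 15/10≈1.5.
Sunflower: take in full, 8 ha for value 43 — 25 left.
Take all of Soy (3 ha, value 16) — 22 ha left.
All 19 ha of Canola fit (value 35) — 3 remain.
Fill the last 3 ha with part of Peas: 3/10 of it earns 4.5.
Total value = 98.5.

98.5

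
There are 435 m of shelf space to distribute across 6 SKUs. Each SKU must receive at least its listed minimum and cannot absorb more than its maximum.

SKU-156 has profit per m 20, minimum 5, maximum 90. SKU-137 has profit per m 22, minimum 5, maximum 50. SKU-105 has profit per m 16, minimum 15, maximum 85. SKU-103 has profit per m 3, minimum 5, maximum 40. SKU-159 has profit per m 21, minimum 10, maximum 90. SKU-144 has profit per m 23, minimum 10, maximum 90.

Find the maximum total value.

8310

Meeting every minimum uses 5+5+15+5+10+10 = 50 m, leaving 385.
Rank by profit per m: SKU-144 23 > SKU-137 22 > SKU-159 21 > SKU-156 20 > SKU-105 16 > SKU-103 3.
SKU-144: +80 to 90 (cap) ; 305 left.
SKU-137 takes 45 more to reach its cap of 50 ; 260 left.
SKU-159: +80 to 90 (cap) ; 180 left.
SKU-156 takes 85 more to reach its cap of 90 ; 95 left.
Give SKU-105 70 more to hit its cap of 85 ; 25 left.
SKU-103 has room for 35 more but only 25 remain, so it gets 30.
Total = 20×90 + 22×50 + 16×85 + 3×30 + 21×90 + 23×90 = 8310.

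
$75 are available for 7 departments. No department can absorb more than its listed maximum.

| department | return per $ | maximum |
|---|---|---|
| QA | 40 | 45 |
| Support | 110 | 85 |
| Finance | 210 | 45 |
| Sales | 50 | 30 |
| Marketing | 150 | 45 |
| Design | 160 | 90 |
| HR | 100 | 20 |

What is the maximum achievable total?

14250

Highest return per $ first: Finance 210 > Design 160 > Marketing 150 > Support 110 > HR 100 > Sales 50 > QA 40.
Give Finance 45 to hit its cap of 45 — 30 left.
Only 30 left; Design takes them to reach 30.
Total = 210×45 + 160×30 = 14250.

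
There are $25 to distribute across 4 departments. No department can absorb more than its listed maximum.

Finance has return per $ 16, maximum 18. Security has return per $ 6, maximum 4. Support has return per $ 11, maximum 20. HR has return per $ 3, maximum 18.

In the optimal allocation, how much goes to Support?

Highest return per $ first: Finance 16 > Support 11 > Security 6 > HR 3.
Finance: +18 to 18 (cap) — 7 left.
Support: +7 (room for 20) → 7. Pool exhausted.

7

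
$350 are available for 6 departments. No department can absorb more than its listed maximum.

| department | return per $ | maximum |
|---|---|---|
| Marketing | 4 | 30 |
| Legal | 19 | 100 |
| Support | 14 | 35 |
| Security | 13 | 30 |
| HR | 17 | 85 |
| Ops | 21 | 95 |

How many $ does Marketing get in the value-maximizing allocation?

Order the departments by return per $: Ops 21 > Legal 19 > HR 17 > Support 14 > Security 13 > Marketing 4.
Give Ops 95 to hit its cap of 95 ; 255 left.
Legal takes 100 to reach its cap of 100 ; 155 left.
Give HR 85 to hit its cap of 85 ; 70 left.
Give Support 35 to hit its cap of 35 ; 35 left.
Give Security 30 to hit its cap of 30 ; 5 left.
Only 5 left; Marketing takes them to reach 5.

5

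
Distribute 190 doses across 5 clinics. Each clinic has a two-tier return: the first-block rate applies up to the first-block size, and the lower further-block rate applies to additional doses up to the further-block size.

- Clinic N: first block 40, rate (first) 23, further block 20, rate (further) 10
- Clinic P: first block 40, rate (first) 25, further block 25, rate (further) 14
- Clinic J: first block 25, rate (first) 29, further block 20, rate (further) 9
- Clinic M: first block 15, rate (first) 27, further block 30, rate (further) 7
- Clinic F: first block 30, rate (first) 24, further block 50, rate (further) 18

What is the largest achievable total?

4490

Rank every tier by rate: Clinic J/first 29 > Clinic M/first 27 > Clinic P/first 25 > Clinic F/first 24 > Clinic N/first 23 > Clinic F/second 18 > Clinic P/second 14 > Clinic N/second 10 > Clinic J/second 9 > Clinic M/second 7.
Clinic J first at 29: fill all 25 ; 165 left.
Clinic M/first (27): +15 ; 150 left.
Fill Clinic P first block (40 at 25) ; 110 left.
Clinic F first at 24: fill all 30 ; 80 left.
Clinic N/first (23): +40 ; 40 left.
Clinic F second at 18: only 40 left, fill 40.
Total = 29×25 + 27×15 + 25×40 + 24×30 + 23×40 + 18×40 = 4490.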